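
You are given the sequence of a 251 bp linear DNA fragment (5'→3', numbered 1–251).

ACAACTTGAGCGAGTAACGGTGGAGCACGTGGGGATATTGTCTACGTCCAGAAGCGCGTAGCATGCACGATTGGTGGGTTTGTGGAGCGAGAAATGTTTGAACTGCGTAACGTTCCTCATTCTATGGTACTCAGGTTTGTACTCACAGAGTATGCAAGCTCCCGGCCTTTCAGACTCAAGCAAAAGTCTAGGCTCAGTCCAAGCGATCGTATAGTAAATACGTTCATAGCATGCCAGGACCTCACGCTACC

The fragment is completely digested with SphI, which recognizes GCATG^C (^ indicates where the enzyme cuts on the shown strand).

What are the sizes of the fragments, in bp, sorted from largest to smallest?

SphI sites (GCATGC) start at positions 61, 229.
SphI cuts after base 5 of each site (before the last base), so after positions 65, 233.
Linear molecule, 2 cuts → 3 fragments:
  1–65 → 65 bp
  66–233 → 168 bp
  234–251 → 18 bp
Sorted largest to smallest: 168, 65, 18 bp.

168, 65, 18 bp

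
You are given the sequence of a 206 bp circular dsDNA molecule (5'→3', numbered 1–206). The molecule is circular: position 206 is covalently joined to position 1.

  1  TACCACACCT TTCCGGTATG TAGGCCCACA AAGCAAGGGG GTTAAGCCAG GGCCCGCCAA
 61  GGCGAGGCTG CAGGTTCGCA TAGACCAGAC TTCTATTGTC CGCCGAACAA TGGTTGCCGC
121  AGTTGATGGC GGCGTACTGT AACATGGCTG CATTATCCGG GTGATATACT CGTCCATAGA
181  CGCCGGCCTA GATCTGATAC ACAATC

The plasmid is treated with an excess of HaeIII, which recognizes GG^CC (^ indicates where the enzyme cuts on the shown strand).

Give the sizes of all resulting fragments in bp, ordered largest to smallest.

134, 44, 28 bp

HaeIII sites (GGCC) start at positions 23, 51, 185.
HaeIII cuts after base 2 of each site, so after positions 24, 52, 186.
Circular molecule, 3 cuts → 3 fragments:
  25–52 → 28 bp
  53–186 → 134 bp
  187–206 then 1–24 → 20 + 24 = 44 bp
Sorted largest to smallest: 134, 44, 28 bp.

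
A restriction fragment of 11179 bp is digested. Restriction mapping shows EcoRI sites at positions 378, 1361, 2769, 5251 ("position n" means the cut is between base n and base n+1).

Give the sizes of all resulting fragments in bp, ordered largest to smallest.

Linear molecule, 4 cuts → 5 fragments:
  378 − 0 = 378 bp
  1361 − 378 = 983 bp
  2769 − 1361 = 1408 bp
  5251 − 2769 = 2482 bp
  11179 − 5251 = 5928 bp
Sorted largest to smallest: 5928, 2482, 1408, 983, 378 bp.

5928, 2482, 1408, 983, 378 bp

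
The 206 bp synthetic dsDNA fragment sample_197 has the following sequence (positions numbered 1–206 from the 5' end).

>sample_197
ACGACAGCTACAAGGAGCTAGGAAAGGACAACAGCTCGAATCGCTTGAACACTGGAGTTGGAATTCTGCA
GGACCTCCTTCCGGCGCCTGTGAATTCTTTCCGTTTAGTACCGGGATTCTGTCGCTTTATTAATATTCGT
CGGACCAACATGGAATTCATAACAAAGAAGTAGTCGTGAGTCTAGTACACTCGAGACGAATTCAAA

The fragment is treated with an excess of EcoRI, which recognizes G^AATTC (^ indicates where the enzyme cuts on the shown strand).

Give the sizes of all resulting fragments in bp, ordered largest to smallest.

EcoRI sites (GAATTC) start at positions 61, 92, 153, 198.
EcoRI cuts after the first base of each site, so after positions 61, 92, 153, 198.
Linear molecule, 4 cuts → 5 fragments:
  1–61 → 61 bp
  62–92 → 31 bp
  93–153 → 61 bp
  154–198 → 45 bp
  199–206 → 8 bp
Sorted largest to smallest: 61, 61, 45, 31, 8 bp.

61, 61, 45, 31, 8 bp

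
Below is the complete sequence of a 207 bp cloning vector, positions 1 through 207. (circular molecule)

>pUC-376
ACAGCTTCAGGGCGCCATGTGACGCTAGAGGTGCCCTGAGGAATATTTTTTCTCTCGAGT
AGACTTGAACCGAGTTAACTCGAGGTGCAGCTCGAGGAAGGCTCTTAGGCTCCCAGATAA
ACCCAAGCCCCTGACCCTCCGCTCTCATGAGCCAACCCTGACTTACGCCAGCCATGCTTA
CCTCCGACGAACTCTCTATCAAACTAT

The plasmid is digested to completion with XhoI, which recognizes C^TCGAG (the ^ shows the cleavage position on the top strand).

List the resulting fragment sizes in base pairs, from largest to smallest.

XhoI sites (CTCGAG) start at positions 54, 79, 91.
XhoI cuts after the first base of each site, so after positions 54, 79, 91.
Circular molecule, 3 cuts → 3 fragments:
  55–79 → 25 bp
  80–91 → 12 bp
  92–207 then 1–54 → 116 + 54 = 170 bp
Sorted largest to smallest: 170, 25, 12 bp.

170, 25, 12 bp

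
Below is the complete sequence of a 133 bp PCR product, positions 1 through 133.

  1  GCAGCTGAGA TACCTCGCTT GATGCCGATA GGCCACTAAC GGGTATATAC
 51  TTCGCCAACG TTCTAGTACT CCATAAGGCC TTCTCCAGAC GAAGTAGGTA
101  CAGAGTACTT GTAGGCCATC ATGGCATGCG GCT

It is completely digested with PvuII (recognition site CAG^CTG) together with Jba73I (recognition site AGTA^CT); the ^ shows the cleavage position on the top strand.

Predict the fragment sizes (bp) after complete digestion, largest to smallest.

The PvuII site (CAGCTG) starts at position 2.
PvuII cuts after base 3 of each site, so after position 4.
Jba73I sites (AGTACT) start at positions 65, 104.
Jba73I cuts after base 4 of each site, so after positions 68, 107.
Combined cut positions: 4, 68, 107.
Linear molecule, 3 cuts → 4 fragments:
  1–4 → 4 bp
  5–68 → 64 bp
  69–107 → 39 bp
  108–133 → 26 bp
Sorted largest to smallest: 64, 39, 26, 4 bp.

64, 39, 26, 4 bp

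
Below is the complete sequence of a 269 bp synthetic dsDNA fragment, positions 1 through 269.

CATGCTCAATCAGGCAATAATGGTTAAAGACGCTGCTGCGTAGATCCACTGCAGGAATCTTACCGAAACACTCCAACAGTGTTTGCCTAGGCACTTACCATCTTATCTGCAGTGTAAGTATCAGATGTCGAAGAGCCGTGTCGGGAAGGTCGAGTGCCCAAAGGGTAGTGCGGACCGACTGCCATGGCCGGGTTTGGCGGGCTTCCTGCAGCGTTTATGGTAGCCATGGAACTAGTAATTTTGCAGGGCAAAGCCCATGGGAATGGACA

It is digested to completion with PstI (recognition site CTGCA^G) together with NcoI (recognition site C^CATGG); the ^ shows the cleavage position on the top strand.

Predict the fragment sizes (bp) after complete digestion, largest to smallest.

PstI sites (CTGCAG) start at positions 49, 107, 206.
PstI cuts after base 5 of each site (before the last base), so after positions 53, 111, 210.
NcoI sites (CCATGG) start at positions 182, 224, 255.
NcoI cuts after the first base of each site, so after positions 182, 224, 255.
Combined cut positions: 53, 111, 182, 210, 224, 255.
Linear molecule, 6 cuts → 7 fragments:
  1–53 → 53 bp
  54–111 → 58 bp
  112–182 → 71 bp
  183–210 → 28 bp
  211–224 → 14 bp
  225–255 → 31 bp
  256–269 → 14 bp
Sorted largest to smallest: 71, 58, 53, 31, 28, 14, 14 bp.

71, 58, 53, 31, 28, 14, 14 bp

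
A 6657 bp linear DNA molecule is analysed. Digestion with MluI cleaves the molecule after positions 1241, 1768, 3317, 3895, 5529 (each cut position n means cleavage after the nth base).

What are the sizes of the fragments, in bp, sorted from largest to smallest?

1634, 1549, 1241, 1128, 578, 527 bp

Linear molecule, 5 cuts → 6 fragments:
  1241 − 0 = 1241 bp
  1768 − 1241 = 527 bp
  3317 − 1768 = 1549 bp
  3895 − 3317 = 578 bp
  5529 − 3895 = 1634 bp
  6657 − 5529 = 1128 bp
Sorted largest to smallest: 1634, 1549, 1241, 1128, 578, 527 bp.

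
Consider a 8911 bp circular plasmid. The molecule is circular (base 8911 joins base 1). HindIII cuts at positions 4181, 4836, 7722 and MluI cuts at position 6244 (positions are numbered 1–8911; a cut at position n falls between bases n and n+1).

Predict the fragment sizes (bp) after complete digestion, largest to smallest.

5370, 1478, 1408, 655 bp

Combined cut positions (sorted): 4181, 4836, 6244, 7722.
Circular molecule, 4 cuts → 4 fragments:
  4836 − 4181 = 655 bp
  6244 − 4836 = 1408 bp
  7722 − 6244 = 1478 bp
  wrap: 8911 − 7722 + 4181 = 5370 bp
Sorted largest to smallest: 5370, 1478, 1408, 655 bp.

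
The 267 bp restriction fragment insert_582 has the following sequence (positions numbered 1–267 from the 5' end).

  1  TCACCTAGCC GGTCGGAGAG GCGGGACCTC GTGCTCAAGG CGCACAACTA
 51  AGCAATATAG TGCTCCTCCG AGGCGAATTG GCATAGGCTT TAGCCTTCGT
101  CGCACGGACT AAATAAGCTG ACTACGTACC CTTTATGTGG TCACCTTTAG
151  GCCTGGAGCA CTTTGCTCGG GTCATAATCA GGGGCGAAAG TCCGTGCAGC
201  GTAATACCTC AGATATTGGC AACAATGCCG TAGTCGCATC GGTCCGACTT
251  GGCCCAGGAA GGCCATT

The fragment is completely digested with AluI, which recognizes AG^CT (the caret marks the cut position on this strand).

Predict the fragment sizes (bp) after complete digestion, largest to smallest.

150, 117 bp

The AluI site (AGCT) starts at position 116.
AluI cuts after base 2 of each site, so after position 117.
Linear molecule, 1 cut → 2 fragments:
  1–117 → 117 bp
  118–267 → 150 bp
Sorted largest to smallest: 150, 117 bp.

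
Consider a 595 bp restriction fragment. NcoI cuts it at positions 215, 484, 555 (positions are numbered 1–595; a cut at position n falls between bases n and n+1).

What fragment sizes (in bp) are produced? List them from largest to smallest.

269, 215, 71, 40 bp

Linear molecule, 3 cuts → 4 fragments:
  215 − 0 = 215 bp
  484 − 215 = 269 bp
  555 − 484 = 71 bp
  595 − 555 = 40 bp
Sorted largest to smallest: 269, 215, 71, 40 bp.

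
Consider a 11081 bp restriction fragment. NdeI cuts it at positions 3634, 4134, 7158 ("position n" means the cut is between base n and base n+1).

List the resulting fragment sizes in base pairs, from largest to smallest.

3923, 3634, 3024, 500 bp

Linear molecule, 3 cuts → 4 fragments:
  3634 − 0 = 3634 bp
  4134 − 3634 = 500 bp
  7158 − 4134 = 3024 bp
  11081 − 7158 = 3923 bp
Sorted largest to smallest: 3923, 3634, 3024, 500 bp.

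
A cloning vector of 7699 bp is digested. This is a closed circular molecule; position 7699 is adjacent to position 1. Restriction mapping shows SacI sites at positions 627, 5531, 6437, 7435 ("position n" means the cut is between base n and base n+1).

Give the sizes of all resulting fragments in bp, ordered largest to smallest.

Circular molecule, 4 cuts → 4 fragments:
  5531 − 627 = 4904 bp
  6437 − 5531 = 906 bp
  7435 − 6437 = 998 bp
  wrap: 7699 − 7435 + 627 = 891 bp
Sorted largest to smallest: 4904, 998, 906, 891 bp.

4904, 998, 906, 891 bp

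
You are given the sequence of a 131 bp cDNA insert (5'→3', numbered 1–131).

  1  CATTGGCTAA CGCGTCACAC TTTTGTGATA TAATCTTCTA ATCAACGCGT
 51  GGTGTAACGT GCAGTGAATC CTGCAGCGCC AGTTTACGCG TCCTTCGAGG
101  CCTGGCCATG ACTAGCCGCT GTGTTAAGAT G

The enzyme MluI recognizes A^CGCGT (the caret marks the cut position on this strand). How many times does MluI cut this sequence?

3

ACGCGT occurs starting at positions 10, 45, 86.
MluI cuts at 3 sites.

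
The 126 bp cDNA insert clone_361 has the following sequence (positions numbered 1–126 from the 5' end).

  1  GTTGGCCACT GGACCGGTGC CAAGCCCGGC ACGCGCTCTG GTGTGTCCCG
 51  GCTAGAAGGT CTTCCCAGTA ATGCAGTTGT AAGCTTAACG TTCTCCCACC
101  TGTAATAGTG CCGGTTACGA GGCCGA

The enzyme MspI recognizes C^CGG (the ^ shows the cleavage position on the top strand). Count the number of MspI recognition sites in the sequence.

4

CCGG occurs starting at positions 14, 26, 48, 111.
MspI cuts at 4 sites.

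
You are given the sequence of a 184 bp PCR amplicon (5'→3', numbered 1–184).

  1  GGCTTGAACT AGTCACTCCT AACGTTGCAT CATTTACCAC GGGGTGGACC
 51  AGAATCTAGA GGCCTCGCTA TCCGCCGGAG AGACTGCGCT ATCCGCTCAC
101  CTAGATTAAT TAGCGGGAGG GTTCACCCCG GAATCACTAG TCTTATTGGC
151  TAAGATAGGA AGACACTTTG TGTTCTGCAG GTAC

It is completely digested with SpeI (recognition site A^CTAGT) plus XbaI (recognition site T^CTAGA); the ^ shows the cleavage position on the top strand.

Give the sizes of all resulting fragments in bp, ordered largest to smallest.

SpeI sites (ACTAGT) start at positions 8, 136.
SpeI cuts after the first base of each site, so after positions 8, 136.
The XbaI site (TCTAGA) starts at position 55.
XbaI cuts after the first base of each site, so after position 55.
Combined cut positions: 8, 55, 136.
Linear molecule, 3 cuts → 4 fragments:
  1–8 → 8 bp
  9–55 → 47 bp
  56–136 → 81 bp
  137–184 → 48 bp
Sorted largest to smallest: 81, 48, 47, 8 bp.

81, 48, 47, 8 bp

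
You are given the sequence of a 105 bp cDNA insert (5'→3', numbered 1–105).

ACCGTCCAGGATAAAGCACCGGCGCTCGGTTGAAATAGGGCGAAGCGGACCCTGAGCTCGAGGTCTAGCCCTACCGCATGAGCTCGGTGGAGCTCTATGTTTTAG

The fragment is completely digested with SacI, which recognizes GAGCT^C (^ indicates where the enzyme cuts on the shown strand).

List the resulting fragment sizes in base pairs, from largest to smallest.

SacI sites (GAGCTC) start at positions 54, 80, 90.
SacI cuts after base 5 of each site (before the last base), so after positions 58, 84, 94.
Linear molecule, 3 cuts → 4 fragments:
  1–58 → 58 bp
  59–84 → 26 bp
  85–94 → 10 bp
  95–105 → 11 bp
Sorted largest to smallest: 58, 26, 11, 10 bp.

58, 26, 11, 10 bp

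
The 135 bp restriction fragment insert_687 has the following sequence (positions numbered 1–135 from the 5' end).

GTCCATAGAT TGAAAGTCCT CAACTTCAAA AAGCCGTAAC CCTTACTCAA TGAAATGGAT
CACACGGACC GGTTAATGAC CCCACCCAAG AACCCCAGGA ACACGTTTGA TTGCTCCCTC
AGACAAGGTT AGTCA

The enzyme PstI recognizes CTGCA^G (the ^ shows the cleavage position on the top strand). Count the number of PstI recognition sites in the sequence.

0

No occurrence of CTGCAG is present in the sequence.
PstI does not cut: 0 sites.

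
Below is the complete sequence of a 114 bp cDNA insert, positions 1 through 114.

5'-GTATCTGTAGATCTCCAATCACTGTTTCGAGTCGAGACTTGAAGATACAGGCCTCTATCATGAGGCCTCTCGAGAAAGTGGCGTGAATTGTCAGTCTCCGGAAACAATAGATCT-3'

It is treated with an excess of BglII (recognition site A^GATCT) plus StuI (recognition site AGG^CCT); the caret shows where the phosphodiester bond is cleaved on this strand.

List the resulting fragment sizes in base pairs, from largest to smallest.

44, 42, 14, 9, 5 bp

BglII sites (AGATCT) start at positions 9, 109.
BglII cuts after the first base of each site, so after positions 9, 109.
StuI sites (AGGCCT) start at positions 49, 63.
StuI cuts after base 3 of each site, so after positions 51, 65.
Combined cut positions: 9, 51, 65, 109.
Linear molecule, 4 cuts → 5 fragments:
  1–9 → 9 bp
  10–51 → 42 bp
  52–65 → 14 bp
  66–109 → 44 bp
  110–114 → 5 bp
Sorted largest to smallest: 44, 42, 14, 9, 5 bp.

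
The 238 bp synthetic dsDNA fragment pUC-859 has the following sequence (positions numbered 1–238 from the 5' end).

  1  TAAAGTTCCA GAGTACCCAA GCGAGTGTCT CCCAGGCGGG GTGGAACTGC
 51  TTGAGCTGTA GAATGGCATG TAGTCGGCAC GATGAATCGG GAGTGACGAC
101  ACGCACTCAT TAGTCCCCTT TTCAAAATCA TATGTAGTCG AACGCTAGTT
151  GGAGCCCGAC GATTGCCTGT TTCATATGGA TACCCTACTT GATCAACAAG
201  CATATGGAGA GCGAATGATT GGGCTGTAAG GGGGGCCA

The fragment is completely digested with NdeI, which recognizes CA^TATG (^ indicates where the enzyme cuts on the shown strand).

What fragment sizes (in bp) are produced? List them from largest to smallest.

130, 44, 36, 28 bp

NdeI sites (CATATG) start at positions 129, 173, 201.
NdeI cuts after base 2 of each site, so after positions 130, 174, 202.
Linear molecule, 3 cuts → 4 fragments:
  1–130 → 130 bp
  131–174 → 44 bp
  175–202 → 28 bp
  203–238 → 36 bp
Sorted largest to smallest: 130, 44, 36, 28 bp.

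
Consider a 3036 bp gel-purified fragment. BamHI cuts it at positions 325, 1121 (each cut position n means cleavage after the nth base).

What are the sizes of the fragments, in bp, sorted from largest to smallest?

1915, 796, 325 bp

Linear molecule, 2 cuts → 3 fragments:
  325 − 0 = 325 bp
  1121 − 325 = 796 bp
  3036 − 1121 = 1915 bp
Sorted largest to smallest: 1915, 796, 325 bp.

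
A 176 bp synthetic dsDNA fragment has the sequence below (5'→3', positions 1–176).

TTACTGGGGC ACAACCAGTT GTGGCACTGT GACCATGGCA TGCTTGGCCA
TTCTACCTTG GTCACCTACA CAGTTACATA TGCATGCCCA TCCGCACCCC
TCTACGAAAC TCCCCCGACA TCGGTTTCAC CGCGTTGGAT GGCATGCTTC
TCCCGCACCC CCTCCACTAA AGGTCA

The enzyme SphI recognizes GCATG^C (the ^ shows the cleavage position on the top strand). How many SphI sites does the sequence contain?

3

GCATGC occurs starting at positions 38, 82, 142.
SphI cuts at 3 sites.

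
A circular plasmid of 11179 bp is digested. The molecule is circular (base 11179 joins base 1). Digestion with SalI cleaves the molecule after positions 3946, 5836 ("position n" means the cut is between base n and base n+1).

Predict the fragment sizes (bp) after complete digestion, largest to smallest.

9289, 1890 bp

Circular molecule, 2 cuts → 2 fragments:
  5836 − 3946 = 1890 bp
  wrap: 11179 − 5836 + 3946 = 9289 bp
Sorted largest to smallest: 9289, 1890 bp.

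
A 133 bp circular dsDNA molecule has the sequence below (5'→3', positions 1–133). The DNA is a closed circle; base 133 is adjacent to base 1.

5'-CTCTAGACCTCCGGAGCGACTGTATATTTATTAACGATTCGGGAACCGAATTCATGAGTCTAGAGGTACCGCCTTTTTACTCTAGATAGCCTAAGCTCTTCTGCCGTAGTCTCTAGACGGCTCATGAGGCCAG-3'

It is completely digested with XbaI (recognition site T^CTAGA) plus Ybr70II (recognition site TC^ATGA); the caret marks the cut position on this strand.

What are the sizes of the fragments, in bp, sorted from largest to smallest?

XbaI sites (TCTAGA) start at positions 2, 59, 81, 112.
XbaI cuts after the first base of each site, so after positions 2, 59, 81, 112.
Ybr70II sites (TCATGA) start at positions 52, 122.
Ybr70II cuts after base 2 of each site, so after positions 53, 123.
Combined cut positions: 2, 53, 59, 81, 112, 123.
Circular molecule, 6 cuts → 6 fragments:
  3–53 → 51 bp
  54–59 → 6 bp
  60–81 → 22 bp
  82–112 → 31 bp
  113–123 → 11 bp
  124–133 then 1–2 → 10 + 2 = 12 bp
Sorted largest to smallest: 51, 31, 22, 12, 11, 6 bp.

51, 31, 22, 12, 11, 6 bp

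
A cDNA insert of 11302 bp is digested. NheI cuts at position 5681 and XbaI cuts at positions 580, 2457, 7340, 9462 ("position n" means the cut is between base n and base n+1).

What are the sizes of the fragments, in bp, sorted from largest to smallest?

3224, 2122, 1877, 1840, 1659, 580 bp

Combined cut positions (sorted): 580, 2457, 5681, 7340, 9462.
Linear molecule, 5 cuts → 6 fragments:
  580 − 0 = 580 bp
  2457 − 580 = 1877 bp
  5681 − 2457 = 3224 bp
  7340 − 5681 = 1659 bp
  9462 − 7340 = 2122 bp
  11302 − 9462 = 1840 bp
Sorted largest to smallest: 3224, 2122, 1877, 1840, 1659, 580 bp.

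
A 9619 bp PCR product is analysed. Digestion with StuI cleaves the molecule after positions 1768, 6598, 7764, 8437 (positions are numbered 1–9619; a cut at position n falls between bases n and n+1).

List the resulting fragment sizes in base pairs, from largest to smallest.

4830, 1768, 1182, 1166, 673 bp

Linear molecule, 4 cuts → 5 fragments:
  1768 − 0 = 1768 bp
  6598 − 1768 = 4830 bp
  7764 − 6598 = 1166 bp
  8437 − 7764 = 673 bp
  9619 − 8437 = 1182 bp
Sorted largest to smallest: 4830, 1768, 1182, 1166, 673 bp.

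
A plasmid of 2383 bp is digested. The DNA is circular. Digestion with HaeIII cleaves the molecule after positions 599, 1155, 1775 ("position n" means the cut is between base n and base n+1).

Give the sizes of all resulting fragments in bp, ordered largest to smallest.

1207, 620, 556 bp

Circular molecule, 3 cuts → 3 fragments:
  1155 − 599 = 556 bp
  1775 − 1155 = 620 bp
  wrap: 2383 − 1775 + 599 = 1207 bp
Sorted largest to smallest: 1207, 620, 556 bp.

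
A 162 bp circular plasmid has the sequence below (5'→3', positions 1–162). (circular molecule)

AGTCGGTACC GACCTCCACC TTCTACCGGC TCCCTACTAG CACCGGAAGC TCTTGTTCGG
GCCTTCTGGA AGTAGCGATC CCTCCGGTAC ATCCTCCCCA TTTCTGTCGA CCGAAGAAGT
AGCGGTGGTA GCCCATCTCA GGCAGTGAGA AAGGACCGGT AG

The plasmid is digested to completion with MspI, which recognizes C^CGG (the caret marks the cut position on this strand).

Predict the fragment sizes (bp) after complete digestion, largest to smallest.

MspI sites (CCGG) start at positions 26, 43, 84, 156.
MspI cuts after the first base of each site, so after positions 26, 43, 84, 156.
Circular molecule, 4 cuts → 4 fragments:
  27–43 → 17 bp
  44–84 → 41 bp
  85–156 → 72 bp
  157–162 then 1–26 → 6 + 26 = 32 bp
Sorted largest to smallest: 72, 41, 32, 17 bp.

72, 41, 32, 17 bp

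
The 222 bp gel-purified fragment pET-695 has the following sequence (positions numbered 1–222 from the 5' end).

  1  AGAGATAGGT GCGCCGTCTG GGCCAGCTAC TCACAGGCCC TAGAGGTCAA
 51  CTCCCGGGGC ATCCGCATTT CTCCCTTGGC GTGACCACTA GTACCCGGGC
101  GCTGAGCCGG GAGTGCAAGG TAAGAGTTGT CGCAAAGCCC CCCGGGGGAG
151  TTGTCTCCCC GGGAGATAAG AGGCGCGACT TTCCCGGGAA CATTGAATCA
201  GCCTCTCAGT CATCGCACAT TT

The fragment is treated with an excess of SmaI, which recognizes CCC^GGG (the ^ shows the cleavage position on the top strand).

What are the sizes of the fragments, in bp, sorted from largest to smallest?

SmaI sites (CCCGGG) start at positions 53, 94, 141, 158, 183.
SmaI cuts after base 3 of each site, so after positions 55, 96, 143, 160, 185.
Linear molecule, 5 cuts → 6 fragments:
  1–55 → 55 bp
  56–96 → 41 bp
  97–143 → 47 bp
  144–160 → 17 bp
  161–185 → 25 bp
  186–222 → 37 bp
Sorted largest to smallest: 55, 47, 41, 37, 25, 17 bp.

55, 47, 41, 37, 25, 17 bp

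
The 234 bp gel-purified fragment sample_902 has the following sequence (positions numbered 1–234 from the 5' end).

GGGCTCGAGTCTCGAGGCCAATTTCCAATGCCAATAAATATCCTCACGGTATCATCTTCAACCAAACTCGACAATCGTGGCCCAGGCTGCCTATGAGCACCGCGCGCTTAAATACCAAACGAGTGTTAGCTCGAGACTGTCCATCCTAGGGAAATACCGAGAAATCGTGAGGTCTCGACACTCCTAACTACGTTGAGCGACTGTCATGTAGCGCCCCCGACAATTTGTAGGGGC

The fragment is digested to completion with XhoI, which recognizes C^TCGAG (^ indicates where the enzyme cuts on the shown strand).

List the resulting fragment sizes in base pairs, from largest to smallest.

XhoI sites (CTCGAG) start at positions 4, 11, 130.
XhoI cuts after the first base of each site, so after positions 4, 11, 130.
Linear molecule, 3 cuts → 4 fragments:
  1–4 → 4 bp
  5–11 → 7 bp
  12–130 → 119 bp
  131–234 → 104 bp
Sorted largest to smallest: 119, 104, 7, 4 bp.

119, 104, 7, 4 bp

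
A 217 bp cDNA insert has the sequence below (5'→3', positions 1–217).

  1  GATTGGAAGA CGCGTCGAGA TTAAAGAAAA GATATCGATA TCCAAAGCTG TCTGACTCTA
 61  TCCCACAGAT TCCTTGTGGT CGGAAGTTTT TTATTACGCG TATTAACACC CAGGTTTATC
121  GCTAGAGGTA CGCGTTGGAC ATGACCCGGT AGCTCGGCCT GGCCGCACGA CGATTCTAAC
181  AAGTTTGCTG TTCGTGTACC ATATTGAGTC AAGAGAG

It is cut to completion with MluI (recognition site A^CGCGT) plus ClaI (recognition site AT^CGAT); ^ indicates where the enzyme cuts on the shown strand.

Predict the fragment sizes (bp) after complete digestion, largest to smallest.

87, 61, 34, 25, 10 bp

MluI sites (ACGCGT) start at positions 10, 96, 130.
MluI cuts after the first base of each site, so after positions 10, 96, 130.
The ClaI site (ATCGAT) starts at position 34.
ClaI cuts after base 2 of each site, so after position 35.
Combined cut positions: 10, 35, 96, 130.
Linear molecule, 4 cuts → 5 fragments:
  1–10 → 10 bp
  11–35 → 25 bp
  36–96 → 61 bp
  97–130 → 34 bp
  131–217 → 87 bp
Sorted largest to smallest: 87, 61, 34, 25, 10 bp.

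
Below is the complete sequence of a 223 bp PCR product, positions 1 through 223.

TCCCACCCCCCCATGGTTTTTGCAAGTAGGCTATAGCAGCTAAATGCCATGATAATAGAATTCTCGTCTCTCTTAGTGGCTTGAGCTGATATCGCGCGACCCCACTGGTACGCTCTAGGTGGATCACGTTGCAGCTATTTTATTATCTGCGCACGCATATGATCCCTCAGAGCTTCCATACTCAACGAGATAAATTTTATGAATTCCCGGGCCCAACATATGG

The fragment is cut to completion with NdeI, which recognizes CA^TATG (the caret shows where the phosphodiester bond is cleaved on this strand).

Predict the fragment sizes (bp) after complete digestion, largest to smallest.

157, 61, 5 bp

NdeI sites (CATATG) start at positions 156, 217.
NdeI cuts after base 2 of each site, so after positions 157, 218.
Linear molecule, 2 cuts → 3 fragments:
  1–157 → 157 bp
  158–218 → 61 bp
  219–223 → 5 bp
Sorted largest to smallest: 157, 61, 5 bp.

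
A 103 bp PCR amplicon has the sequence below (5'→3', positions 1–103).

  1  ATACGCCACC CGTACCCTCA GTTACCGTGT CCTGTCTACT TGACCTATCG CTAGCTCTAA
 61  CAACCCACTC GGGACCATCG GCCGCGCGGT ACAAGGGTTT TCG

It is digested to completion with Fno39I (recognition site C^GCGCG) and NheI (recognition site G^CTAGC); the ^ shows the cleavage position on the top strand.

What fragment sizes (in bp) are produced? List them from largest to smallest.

The Fno39I site (CGCGCG) starts at position 83.
Fno39I cuts after the first base of each site, so after position 83.
The NheI site (GCTAGC) starts at position 50.
NheI cuts after the first base of each site, so after position 50.
Combined cut positions: 50, 83.
Linear molecule, 2 cuts → 3 fragments:
  1–50 → 50 bp
  51–83 → 33 bp
  84–103 → 20 bp
Sorted largest to smallest: 50, 33, 20 bp.

50, 33, 20 bp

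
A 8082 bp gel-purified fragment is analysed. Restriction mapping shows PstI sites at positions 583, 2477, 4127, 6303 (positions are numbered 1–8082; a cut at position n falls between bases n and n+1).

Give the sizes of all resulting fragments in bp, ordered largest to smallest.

2176, 1894, 1779, 1650, 583 bp

Linear molecule, 4 cuts → 5 fragments:
  583 − 0 = 583 bp
  2477 − 583 = 1894 bp
  4127 − 2477 = 1650 bp
  6303 − 4127 = 2176 bp
  8082 − 6303 = 1779 bp
Sorted largest to smallest: 2176, 1894, 1779, 1650, 583 bp.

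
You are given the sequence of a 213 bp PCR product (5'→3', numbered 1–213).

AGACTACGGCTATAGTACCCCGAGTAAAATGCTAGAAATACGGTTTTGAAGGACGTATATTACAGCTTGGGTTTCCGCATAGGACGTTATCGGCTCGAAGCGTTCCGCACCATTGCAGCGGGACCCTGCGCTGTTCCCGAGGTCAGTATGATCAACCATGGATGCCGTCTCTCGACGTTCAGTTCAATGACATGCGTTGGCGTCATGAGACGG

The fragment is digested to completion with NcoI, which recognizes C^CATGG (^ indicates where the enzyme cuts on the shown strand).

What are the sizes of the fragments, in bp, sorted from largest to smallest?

The NcoI site (CCATGG) starts at position 156.
NcoI cuts after the first base of each site, so after position 156.
Linear molecule, 1 cut → 2 fragments:
  1–156 → 156 bp
  157–213 → 57 bp
Sorted largest to smallest: 156, 57 bp.

156, 57 bp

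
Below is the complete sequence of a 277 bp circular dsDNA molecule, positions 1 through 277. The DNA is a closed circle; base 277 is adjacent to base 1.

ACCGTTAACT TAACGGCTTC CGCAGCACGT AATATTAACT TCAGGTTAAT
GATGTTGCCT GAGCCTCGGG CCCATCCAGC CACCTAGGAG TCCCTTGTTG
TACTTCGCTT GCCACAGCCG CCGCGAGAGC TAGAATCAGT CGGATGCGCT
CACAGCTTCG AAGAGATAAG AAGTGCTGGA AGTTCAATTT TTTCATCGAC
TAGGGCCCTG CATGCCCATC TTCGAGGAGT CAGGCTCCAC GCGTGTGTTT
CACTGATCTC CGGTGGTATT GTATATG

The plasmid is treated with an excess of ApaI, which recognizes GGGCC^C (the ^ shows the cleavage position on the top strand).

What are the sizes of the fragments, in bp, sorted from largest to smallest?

142, 135 bp

ApaI sites (GGGCCC) start at positions 68, 203.
ApaI cuts after base 5 of each site (before the last base), so after positions 72, 207.
Circular molecule, 2 cuts → 2 fragments:
  73–207 → 135 bp
  208–277 then 1–72 → 70 + 72 = 142 bp
Sorted largest to smallest: 142, 135 bp.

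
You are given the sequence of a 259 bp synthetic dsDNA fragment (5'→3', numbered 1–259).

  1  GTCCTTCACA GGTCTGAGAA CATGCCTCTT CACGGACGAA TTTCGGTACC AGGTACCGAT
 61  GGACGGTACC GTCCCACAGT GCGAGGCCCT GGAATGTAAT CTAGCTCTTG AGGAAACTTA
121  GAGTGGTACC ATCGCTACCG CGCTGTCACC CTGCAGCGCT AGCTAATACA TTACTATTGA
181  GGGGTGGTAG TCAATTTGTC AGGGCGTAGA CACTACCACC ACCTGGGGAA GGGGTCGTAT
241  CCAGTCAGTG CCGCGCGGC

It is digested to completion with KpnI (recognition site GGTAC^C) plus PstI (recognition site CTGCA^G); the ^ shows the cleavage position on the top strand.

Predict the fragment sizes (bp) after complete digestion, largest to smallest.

KpnI sites (GGTACC) start at positions 45, 52, 65, 125.
KpnI cuts after base 5 of each site (before the last base), so after positions 49, 56, 69, 129.
The PstI site (CTGCAG) starts at position 151.
PstI cuts after base 5 of each site (before the last base), so after position 155.
Combined cut positions: 49, 56, 69, 129, 155.
Linear molecule, 5 cuts → 6 fragments:
  1–49 → 49 bp
  50–56 → 7 bp
  57–69 → 13 bp
  70–129 → 60 bp
  130–155 → 26 bp
  156–259 → 104 bp
Sorted largest to smallest: 104, 60, 49, 26, 13, 7 bp.

104, 60, 49, 26, 13, 7 bp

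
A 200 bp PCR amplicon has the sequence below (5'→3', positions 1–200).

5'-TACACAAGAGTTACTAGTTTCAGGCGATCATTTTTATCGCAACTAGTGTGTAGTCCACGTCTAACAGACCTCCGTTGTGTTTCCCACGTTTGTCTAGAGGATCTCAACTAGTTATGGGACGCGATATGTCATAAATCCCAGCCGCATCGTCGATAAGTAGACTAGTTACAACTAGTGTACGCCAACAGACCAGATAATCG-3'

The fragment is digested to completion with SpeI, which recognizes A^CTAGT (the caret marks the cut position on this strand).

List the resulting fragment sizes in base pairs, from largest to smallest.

65, 54, 29, 29, 13, 10 bp

SpeI sites (ACTAGT) start at positions 13, 42, 107, 161, 171.
SpeI cuts after the first base of each site, so after positions 13, 42, 107, 161, 171.
Linear molecule, 5 cuts → 6 fragments:
  1–13 → 13 bp
  14–42 → 29 bp
  43–107 → 65 bp
  108–161 → 54 bp
  162–171 → 10 bp
  172–200 → 29 bp
Sorted largest to smallest: 65, 54, 29, 29, 13, 10 bp.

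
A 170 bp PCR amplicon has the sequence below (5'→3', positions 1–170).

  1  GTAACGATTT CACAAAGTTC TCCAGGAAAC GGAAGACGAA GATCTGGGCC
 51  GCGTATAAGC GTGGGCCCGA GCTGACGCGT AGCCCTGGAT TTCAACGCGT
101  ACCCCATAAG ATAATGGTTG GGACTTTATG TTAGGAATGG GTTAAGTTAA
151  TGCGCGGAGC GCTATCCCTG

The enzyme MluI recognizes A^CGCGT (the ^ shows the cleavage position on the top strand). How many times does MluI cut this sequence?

ACGCGT occurs starting at positions 75, 95.
MluI cuts at 2 sites.

2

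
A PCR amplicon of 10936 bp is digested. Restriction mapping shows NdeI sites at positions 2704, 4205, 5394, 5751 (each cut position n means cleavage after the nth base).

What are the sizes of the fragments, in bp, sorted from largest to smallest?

Linear molecule, 4 cuts → 5 fragments:
  2704 − 0 = 2704 bp
  4205 − 2704 = 1501 bp
  5394 − 4205 = 1189 bp
  5751 − 5394 = 357 bp
  10936 − 5751 = 5185 bp
Sorted largest to smallest: 5185, 2704, 1501, 1189, 357 bp.

5185, 2704, 1501, 1189, 357 bp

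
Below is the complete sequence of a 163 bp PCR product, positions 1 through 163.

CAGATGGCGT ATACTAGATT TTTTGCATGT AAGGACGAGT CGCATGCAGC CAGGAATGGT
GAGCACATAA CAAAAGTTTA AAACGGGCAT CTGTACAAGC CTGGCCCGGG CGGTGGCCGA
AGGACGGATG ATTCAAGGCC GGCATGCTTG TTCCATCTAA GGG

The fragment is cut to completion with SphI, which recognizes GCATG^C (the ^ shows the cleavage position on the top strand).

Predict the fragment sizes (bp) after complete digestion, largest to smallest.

SphI sites (GCATGC) start at positions 42, 142.
SphI cuts after base 5 of each site (before the last base), so after positions 46, 146.
Linear molecule, 2 cuts → 3 fragments:
  1–46 → 46 bp
  47–146 → 100 bp
  147–163 → 17 bp
Sorted largest to smallest: 100, 46, 17 bp.

100, 46, 17 bp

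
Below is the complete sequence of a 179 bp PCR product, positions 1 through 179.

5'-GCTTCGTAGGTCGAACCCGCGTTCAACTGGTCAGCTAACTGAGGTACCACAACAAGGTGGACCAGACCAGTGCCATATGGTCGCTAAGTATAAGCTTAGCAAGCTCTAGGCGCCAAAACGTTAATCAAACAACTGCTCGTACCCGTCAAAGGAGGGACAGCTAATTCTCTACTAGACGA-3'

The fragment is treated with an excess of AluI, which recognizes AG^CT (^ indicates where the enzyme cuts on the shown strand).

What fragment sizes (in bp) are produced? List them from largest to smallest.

AluI sites (AGCT) start at positions 33, 93, 102, 159.
AluI cuts after base 2 of each site, so after positions 34, 94, 103, 160.
Linear molecule, 4 cuts → 5 fragments:
  1–34 → 34 bp
  35–94 → 60 bp
  95–103 → 9 bp
  104–160 → 57 bp
  161–179 → 19 bp
Sorted largest to smallest: 60, 57, 34, 19, 9 bp.

60, 57, 34, 19, 9 bp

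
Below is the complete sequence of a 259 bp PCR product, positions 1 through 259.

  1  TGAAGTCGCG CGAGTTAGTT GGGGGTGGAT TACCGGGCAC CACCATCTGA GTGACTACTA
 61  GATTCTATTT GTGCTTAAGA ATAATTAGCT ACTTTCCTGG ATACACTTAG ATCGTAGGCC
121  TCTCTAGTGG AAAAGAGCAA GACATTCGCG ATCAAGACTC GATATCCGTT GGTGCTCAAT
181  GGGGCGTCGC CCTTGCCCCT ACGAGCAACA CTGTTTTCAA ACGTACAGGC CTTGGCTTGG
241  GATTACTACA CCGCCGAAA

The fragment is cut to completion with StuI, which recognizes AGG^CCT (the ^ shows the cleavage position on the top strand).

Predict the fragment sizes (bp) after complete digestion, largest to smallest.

118, 111, 30 bp

StuI sites (AGGCCT) start at positions 116, 227.
StuI cuts after base 3 of each site, so after positions 118, 229.
Linear molecule, 2 cuts → 3 fragments:
  1–118 → 118 bp
  119–229 → 111 bp
  230–259 → 30 bp
Sorted largest to smallest: 118, 111, 30 bp.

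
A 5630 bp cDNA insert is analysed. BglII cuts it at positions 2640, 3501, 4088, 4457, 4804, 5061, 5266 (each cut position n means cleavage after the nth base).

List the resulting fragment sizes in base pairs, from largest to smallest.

2640, 861, 587, 369, 364, 347, 257, 205 bp

Linear molecule, 7 cuts → 8 fragments:
  2640 − 0 = 2640 bp
  3501 − 2640 = 861 bp
  4088 − 3501 = 587 bp
  4457 − 4088 = 369 bp
  4804 − 4457 = 347 bp
  5061 − 4804 = 257 bp
  5266 − 5061 = 205 bp
  5630 − 5266 = 364 bp
Sorted largest to smallest: 2640, 861, 587, 369, 364, 347, 257, 205 bp.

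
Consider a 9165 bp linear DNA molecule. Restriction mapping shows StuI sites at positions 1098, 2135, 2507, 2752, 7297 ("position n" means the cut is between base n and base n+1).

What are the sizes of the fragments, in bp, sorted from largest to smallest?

4545, 1868, 1098, 1037, 372, 245 bp

Linear molecule, 5 cuts → 6 fragments:
  1098 − 0 = 1098 bp
  2135 − 1098 = 1037 bp
  2507 − 2135 = 372 bp
  2752 − 2507 = 245 bp
  7297 − 2752 = 4545 bp
  9165 − 7297 = 1868 bp
Sorted largest to smallest: 4545, 1868, 1098, 1037, 372, 245 bp.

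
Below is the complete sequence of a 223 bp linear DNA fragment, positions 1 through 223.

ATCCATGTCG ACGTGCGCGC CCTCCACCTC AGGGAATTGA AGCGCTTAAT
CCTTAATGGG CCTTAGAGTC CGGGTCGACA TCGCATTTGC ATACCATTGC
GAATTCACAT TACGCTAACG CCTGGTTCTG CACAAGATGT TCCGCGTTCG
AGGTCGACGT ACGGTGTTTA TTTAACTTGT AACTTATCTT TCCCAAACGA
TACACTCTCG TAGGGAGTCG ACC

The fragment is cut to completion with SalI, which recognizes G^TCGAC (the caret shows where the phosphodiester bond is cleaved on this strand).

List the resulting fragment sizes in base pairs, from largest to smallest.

79, 67, 64, 7, 6 bp

SalI sites (GTCGAC) start at positions 7, 74, 153, 217.
SalI cuts after the first base of each site, so after positions 7, 74, 153, 217.
Linear molecule, 4 cuts → 5 fragments:
  1–7 → 7 bp
  8–74 → 67 bp
  75–153 → 79 bp
  154–217 → 64 bp
  218–223 → 6 bp
Sorted largest to smallest: 79, 67, 64, 7, 6 bp.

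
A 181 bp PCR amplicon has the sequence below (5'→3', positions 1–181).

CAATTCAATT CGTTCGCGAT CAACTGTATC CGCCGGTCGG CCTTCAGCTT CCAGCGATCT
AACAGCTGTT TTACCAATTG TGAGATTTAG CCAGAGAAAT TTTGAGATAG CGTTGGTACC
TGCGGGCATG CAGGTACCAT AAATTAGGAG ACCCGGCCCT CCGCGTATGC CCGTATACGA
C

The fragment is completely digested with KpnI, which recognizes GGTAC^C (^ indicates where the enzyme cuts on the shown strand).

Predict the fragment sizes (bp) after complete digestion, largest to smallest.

119, 44, 18 bp

KpnI sites (GGTACC) start at positions 115, 133.
KpnI cuts after base 5 of each site (before the last base), so after positions 119, 137.
Linear molecule, 2 cuts → 3 fragments:
  1–119 → 119 bp
  120–137 → 18 bp
  138–181 → 44 bp
Sorted largest to smallest: 119, 44, 18 bp.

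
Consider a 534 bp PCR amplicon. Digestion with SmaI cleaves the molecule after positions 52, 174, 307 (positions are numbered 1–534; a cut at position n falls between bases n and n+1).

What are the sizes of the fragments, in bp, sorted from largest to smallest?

Linear molecule, 3 cuts → 4 fragments:
  52 − 0 = 52 bp
  174 − 52 = 122 bp
  307 − 174 = 133 bp
  534 − 307 = 227 bp
Sorted largest to smallest: 227, 133, 122, 52 bp.

227, 133, 122, 52 bp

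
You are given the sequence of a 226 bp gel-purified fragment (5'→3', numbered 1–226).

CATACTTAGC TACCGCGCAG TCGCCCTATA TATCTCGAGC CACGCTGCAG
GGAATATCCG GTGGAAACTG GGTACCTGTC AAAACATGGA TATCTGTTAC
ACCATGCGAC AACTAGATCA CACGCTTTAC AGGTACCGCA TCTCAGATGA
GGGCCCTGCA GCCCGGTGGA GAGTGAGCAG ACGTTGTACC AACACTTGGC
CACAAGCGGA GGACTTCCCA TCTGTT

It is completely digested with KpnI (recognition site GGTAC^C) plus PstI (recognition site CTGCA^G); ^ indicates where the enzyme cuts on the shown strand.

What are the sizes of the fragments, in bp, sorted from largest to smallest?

66, 61, 49, 26, 24 bp

KpnI sites (GGTACC) start at positions 71, 132.
KpnI cuts after base 5 of each site (before the last base), so after positions 75, 136.
PstI sites (CTGCAG) start at positions 45, 156.
PstI cuts after base 5 of each site (before the last base), so after positions 49, 160.
Combined cut positions: 49, 75, 136, 160.
Linear molecule, 4 cuts → 5 fragments:
  1–49 → 49 bp
  50–75 → 26 bp
  76–136 → 61 bp
  137–160 → 24 bp
  161–226 → 66 bp
Sorted largest to smallest: 66, 61, 49, 26, 24 bp.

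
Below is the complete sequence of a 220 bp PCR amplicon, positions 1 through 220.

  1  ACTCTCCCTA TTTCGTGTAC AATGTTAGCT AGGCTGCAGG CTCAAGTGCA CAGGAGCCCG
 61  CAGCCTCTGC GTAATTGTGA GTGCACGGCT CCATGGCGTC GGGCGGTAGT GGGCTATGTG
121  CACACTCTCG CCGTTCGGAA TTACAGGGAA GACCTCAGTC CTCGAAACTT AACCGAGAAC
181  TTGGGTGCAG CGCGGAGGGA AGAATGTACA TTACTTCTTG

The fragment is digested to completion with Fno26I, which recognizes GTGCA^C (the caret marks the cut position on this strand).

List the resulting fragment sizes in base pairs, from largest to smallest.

Fno26I sites (GTGCAC) start at positions 46, 81, 118.
Fno26I cuts after base 5 of each site (before the last base), so after positions 50, 85, 122.
Linear molecule, 3 cuts → 4 fragments:
  1–50 → 50 bp
  51–85 → 35 bp
  86–122 → 37 bp
  123–220 → 98 bp
Sorted largest to smallest: 98, 50, 37, 35 bp.

98, 50, 37, 35 bp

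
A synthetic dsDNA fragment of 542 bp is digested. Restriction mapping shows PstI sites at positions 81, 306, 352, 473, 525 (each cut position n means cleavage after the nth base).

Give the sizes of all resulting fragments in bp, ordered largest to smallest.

Linear molecule, 5 cuts → 6 fragments:
  81 − 0 = 81 bp
  306 − 81 = 225 bp
  352 − 306 = 46 bp
  473 − 352 = 121 bp
  525 − 473 = 52 bp
  542 − 525 = 17 bp
Sorted largest to smallest: 225, 121, 81, 52, 46, 17 bp.

225, 121, 81, 52, 46, 17 bp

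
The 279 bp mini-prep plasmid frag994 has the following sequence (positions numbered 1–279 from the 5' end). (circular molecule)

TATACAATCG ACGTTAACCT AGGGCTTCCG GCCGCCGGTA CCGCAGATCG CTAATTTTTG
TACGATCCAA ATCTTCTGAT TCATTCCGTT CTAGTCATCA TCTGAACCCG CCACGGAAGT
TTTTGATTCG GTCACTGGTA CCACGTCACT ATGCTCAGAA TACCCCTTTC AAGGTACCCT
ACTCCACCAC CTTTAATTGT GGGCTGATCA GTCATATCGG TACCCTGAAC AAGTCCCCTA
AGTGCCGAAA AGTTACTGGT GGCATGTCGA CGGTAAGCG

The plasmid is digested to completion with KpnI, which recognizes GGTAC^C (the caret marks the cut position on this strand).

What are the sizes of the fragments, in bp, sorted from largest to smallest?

100, 97, 46, 36 bp

KpnI sites (GGTACC) start at positions 37, 137, 173, 219.
KpnI cuts after base 5 of each site (before the last base), so after positions 41, 141, 177, 223.
Circular molecule, 4 cuts → 4 fragments:
  42–141 → 100 bp
  142–177 → 36 bp
  178–223 → 46 bp
  224–279 then 1–41 → 56 + 41 = 97 bp
Sorted largest to smallest: 100, 97, 46, 36 bp.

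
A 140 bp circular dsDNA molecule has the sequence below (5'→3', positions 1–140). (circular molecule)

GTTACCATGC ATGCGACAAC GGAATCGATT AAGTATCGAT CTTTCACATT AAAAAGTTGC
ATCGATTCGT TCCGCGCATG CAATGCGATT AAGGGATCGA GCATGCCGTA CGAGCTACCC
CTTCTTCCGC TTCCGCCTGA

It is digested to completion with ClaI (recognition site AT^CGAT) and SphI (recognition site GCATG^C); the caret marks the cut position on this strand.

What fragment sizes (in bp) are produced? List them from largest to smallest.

ClaI sites (ATCGAT) start at positions 24, 35, 61.
ClaI cuts after base 2 of each site, so after positions 25, 36, 62.
SphI sites (GCATGC) start at positions 9, 76, 101.
SphI cuts after base 5 of each site (before the last base), so after positions 13, 80, 105.
Combined cut positions: 13, 25, 36, 62, 80, 105.
Circular molecule, 6 cuts → 6 fragments:
  14–25 → 12 bp
  26–36 → 11 bp
  37–62 → 26 bp
  63–80 → 18 bp
  81–105 → 25 bp
  106–140 then 1–13 → 35 + 13 = 48 bp
Sorted largest to smallest: 48, 26, 25, 18, 12, 11 bp.

48, 26, 25, 18, 12, 11 bp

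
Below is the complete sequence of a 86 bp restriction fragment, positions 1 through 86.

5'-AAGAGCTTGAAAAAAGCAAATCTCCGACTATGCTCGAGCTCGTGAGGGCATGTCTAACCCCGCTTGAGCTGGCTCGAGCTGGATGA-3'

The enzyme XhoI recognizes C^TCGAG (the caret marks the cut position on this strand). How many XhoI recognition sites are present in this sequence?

CTCGAG occurs starting at positions 33, 73.
XhoI cuts at 2 sites.

2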